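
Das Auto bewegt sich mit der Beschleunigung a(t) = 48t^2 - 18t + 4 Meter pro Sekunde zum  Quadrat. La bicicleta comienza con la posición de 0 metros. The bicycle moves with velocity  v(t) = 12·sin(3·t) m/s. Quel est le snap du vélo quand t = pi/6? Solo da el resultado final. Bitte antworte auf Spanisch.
El snap en t = pi/6 es s = 0.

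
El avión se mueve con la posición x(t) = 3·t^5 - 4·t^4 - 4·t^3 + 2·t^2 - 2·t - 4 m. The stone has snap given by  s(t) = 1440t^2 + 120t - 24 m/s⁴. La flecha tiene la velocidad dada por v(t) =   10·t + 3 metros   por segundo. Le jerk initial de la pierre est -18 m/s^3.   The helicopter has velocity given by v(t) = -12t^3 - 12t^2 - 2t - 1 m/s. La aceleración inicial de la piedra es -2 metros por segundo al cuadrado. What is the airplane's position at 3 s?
We have position x(t) = 3·t^5 - 4·t^4 - 4·t^3 + 2·t^2 - 2·t - 4. Substituting t = 3: x(3) = 305.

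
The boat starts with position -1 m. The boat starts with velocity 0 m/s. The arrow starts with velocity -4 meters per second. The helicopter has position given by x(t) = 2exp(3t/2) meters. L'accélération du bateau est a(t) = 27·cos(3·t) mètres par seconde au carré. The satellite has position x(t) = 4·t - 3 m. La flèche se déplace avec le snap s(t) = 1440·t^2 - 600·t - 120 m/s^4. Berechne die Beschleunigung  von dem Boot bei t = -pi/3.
Wir haben die Beschleunigung a(t) = 27·cos(3·t). Durch Einsetzen von t = -pi/3: a(-pi/3) = -27.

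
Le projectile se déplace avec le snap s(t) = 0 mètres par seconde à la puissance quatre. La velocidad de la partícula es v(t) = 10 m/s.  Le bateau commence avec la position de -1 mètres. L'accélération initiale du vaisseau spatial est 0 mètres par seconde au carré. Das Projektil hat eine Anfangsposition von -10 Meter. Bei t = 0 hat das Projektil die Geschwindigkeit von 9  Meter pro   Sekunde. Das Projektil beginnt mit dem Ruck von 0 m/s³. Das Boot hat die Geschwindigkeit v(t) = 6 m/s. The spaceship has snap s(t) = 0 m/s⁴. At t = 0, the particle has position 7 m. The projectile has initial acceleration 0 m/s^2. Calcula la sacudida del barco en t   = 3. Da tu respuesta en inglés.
Starting from velocity v(t) = 6, we take 2 derivatives. The derivative of velocity gives acceleration: a(t) = 0. Taking d/dt of a(t), we find j(t) = 0. From the given jerk equation j(t) = 0, we substitute t = 3 to get j = 0.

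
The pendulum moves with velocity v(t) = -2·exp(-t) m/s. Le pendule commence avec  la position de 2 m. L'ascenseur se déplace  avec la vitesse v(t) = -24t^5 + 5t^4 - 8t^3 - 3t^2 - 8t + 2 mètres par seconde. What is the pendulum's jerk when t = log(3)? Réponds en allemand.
Wir müssen unsere Gleichung für die Geschwindigkeit v(t) = -2·exp(-t) 2-mal ableiten. Mit d/dt von v(t) finden wir a(t) = 2·exp(-t). Die Ableitung von der Beschleunigung ergibt den Ruck: j(t) = -2·exp(-t). Aus der Gleichung für den Ruck j(t) = -2·exp(-t), setzen wir t = log(3) ein und erhalten j = -2/3.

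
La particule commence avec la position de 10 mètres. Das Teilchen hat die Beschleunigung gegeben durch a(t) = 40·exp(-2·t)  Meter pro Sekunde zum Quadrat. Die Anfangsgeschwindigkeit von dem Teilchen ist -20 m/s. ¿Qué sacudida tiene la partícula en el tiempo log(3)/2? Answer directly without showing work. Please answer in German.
j(log(3)/2) = -80/3.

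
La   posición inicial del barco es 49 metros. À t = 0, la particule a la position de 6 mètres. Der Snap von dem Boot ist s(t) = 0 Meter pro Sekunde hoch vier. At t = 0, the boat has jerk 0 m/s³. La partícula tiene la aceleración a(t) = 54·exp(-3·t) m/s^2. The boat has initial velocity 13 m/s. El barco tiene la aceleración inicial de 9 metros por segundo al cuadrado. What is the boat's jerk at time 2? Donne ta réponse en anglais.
We need to integrate our snap equation s(t) = 0 1 time. The integral of snap is jerk. Using j(0) = 0, we get j(t) = 0. We have jerk j(t) = 0. Substituting t = 2: j(2) = 0.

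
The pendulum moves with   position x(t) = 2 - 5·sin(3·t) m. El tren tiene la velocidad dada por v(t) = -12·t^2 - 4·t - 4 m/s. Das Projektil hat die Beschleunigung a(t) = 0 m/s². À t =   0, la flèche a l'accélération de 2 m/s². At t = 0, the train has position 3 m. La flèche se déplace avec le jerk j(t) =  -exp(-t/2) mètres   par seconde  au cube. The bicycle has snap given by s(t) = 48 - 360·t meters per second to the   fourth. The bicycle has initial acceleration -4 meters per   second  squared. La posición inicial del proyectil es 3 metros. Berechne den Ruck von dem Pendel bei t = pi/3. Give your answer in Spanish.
Debemos derivar nuestra ecuación de la posición x(t) = 2 - 5·sin(3·t) 3 veces. Derivando la posición, obtenemos la velocidad: v(t) = -15·cos(3·t). La derivada de la velocidad da la aceleración: a(t) = 45·sin(3·t). Derivando la aceleración, obtenemos la sacudida: j(t) = 135·cos(3·t). Usando j(t) = 135·cos(3·t) y sustituyendo t = pi/3, encontramos j = -135.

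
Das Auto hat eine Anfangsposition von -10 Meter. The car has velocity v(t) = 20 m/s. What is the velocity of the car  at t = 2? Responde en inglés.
Using v(t) = 20 and substituting t = 2, we find v = 20.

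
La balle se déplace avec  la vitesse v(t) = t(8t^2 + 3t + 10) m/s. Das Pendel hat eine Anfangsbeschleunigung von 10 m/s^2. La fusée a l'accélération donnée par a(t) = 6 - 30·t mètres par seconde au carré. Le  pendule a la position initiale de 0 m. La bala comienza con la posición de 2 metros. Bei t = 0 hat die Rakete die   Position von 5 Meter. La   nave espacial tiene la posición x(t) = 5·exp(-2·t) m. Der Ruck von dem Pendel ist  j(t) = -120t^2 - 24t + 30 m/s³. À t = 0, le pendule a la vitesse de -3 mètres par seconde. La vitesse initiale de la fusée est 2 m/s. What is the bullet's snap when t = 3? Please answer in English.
To solve this, we need to take 3 derivatives of our velocity equation v(t) = t·(8·t^2 + 3·t + 10). Taking d/dt of v(t), we find a(t) = 8·t^2 + t·(16·t + 3) + 3·t + 10. Taking d/dt of a(t), we find j(t) = 48·t + 6. Differentiating jerk, we get snap: s(t) = 48. Using s(t) = 48 and substituting t = 3, we find s = 48.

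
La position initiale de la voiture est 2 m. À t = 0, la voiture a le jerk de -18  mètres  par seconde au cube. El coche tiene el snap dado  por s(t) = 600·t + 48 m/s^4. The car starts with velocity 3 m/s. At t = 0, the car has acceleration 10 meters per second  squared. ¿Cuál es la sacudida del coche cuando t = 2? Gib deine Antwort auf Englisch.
Starting from snap s(t) = 600·t + 48, we take 1 integral. Finding the integral of s(t) and using j(0) = -18: j(t) = 300·t^2 + 48·t - 18. From the given jerk equation j(t) = 300·t^2 + 48·t - 18, we substitute t = 2 to get j = 1278.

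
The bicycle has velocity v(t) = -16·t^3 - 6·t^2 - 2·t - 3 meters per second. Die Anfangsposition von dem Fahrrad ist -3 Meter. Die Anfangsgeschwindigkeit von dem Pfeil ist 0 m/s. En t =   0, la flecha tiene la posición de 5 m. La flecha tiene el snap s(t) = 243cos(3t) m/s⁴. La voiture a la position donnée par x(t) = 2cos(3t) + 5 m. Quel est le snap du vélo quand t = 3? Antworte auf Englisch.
Starting from velocity v(t) = -16·t^3 - 6·t^2 - 2·t - 3, we take 3 derivatives. Differentiating velocity, we get acceleration: a(t) = -48·t^2 - 12·t - 2. Taking d/dt of a(t), we find j(t) = -96·t - 12. The derivative of jerk gives snap: s(t) = -96. Using s(t) = -96 and substituting t = 3, we find s = -96.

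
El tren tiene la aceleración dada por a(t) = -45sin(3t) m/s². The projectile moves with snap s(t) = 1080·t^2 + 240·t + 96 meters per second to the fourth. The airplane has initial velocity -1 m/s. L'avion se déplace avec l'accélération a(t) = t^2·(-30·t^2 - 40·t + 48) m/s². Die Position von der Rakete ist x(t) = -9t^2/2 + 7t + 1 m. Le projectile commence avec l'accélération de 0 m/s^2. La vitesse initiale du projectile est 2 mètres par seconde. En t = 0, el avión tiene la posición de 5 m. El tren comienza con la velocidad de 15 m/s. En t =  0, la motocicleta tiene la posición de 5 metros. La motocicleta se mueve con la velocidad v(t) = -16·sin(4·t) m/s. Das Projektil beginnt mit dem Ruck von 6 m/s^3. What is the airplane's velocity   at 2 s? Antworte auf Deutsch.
Ausgehend von der Beschleunigung a(t) = t^2·(-30·t^2 - 40·t + 48), nehmen wir 1 Integral. Das Integral von der Beschleunigung ist die Geschwindigkeit. Mit v(0) = -1 erhalten wir v(t) = -6·t^5 - 10·t^4 + 16·t^3 - 1. Mit v(t) = -6·t^5 - 10·t^4 + 16·t^3 - 1 und Einsetzen von t = 2, finden wir v = -225.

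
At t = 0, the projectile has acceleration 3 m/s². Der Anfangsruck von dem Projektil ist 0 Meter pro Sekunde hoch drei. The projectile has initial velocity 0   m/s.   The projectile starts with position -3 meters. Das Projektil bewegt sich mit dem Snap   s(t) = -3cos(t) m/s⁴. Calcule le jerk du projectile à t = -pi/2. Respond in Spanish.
Para resolver esto, necesitamos tomar 1 integral de nuestra ecuación del snap s(t) = -3·cos(t). La antiderivada del snap es la sacudida. Usando j(0) = 0, obtenemos j(t) = -3·sin(t). Tenemos la sacudida j(t) = -3·sin(t). Sustituyendo t = -pi/2: j(-pi/2) = 3.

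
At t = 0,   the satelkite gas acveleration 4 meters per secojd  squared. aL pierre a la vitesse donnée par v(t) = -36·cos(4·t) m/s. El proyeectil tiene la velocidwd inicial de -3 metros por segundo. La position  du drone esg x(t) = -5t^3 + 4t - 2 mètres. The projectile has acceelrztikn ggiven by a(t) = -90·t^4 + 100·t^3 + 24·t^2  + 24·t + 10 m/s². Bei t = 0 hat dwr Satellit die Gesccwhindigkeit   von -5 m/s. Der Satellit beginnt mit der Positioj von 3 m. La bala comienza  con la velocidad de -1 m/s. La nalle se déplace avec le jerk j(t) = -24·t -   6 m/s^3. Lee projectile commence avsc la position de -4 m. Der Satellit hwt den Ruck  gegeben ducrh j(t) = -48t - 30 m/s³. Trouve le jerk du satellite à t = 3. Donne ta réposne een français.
Nous avons le jerk j(t) = -48·t - 30. En substituant t = 3: j(3) = -174.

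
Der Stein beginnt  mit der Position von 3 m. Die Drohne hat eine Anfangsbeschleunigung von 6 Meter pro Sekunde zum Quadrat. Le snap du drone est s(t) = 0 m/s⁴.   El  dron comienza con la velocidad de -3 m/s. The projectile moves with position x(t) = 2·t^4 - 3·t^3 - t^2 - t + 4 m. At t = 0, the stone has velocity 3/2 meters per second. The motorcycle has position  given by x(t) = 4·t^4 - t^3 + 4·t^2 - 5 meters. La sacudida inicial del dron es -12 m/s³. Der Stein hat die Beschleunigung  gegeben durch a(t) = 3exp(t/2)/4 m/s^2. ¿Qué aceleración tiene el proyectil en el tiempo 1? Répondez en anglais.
We must differentiate our position equation x(t) = 2·t^4 - 3·t^3 - t^2 - t + 4 2 times. Differentiating position, we get velocity: v(t) = 8·t^3 - 9·t^2 - 2·t - 1. Differentiating velocity, we get acceleration: a(t) = 24·t^2 - 18·t - 2. From the given acceleration equation a(t) = 24·t^2 - 18·t - 2, we substitute t = 1 to get a = 4.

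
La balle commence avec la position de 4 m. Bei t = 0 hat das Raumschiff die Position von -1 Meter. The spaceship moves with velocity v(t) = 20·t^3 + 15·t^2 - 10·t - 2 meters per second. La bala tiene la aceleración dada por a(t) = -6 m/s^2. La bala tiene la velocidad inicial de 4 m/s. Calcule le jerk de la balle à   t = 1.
Nous devons dériver notre équation de l'accélération a(t) = -6 1 fois. La dérivée de l'accélération donne le jerk: j(t) = 0. De l'équation du jerk j(t) = 0, nous substituons t = 1 pour obtenir j = 0.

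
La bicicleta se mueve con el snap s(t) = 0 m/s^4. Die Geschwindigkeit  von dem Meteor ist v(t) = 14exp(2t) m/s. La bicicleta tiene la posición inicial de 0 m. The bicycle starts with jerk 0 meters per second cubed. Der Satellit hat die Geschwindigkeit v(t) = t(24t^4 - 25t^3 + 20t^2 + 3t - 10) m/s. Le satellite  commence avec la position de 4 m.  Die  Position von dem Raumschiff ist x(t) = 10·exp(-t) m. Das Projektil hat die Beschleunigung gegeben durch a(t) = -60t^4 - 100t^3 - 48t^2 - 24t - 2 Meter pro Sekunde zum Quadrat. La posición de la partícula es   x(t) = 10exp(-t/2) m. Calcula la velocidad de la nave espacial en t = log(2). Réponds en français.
Nous devons dériver notre équation de la position x(t) = 10·exp(-t) 1 fois. En prenant d/dt de x(t), nous trouvons v(t) = -10·exp(-t). De l'équation de la vitesse v(t) = -10·exp(-t), nous substituons t = log(2) pour obtenir v = -5.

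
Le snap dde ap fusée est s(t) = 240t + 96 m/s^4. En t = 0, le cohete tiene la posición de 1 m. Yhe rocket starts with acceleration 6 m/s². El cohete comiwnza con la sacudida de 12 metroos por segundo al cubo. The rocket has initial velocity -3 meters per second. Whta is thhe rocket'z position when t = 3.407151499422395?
We must find the antiderivative of our snap equation s(t) = 240·t + 96 4 times. Taking ∫s(t)dt and applying j(0) = 12, we find j(t) = 120·t^2 + 96·t + 12. The antiderivative of jerk, with a(0) = 6, gives acceleration: a(t) = 40·t^3 + 48·t^2 + 12·t + 6. The integral of acceleration, with v(0) = -3, gives velocity: v(t) = 10·t^4 + 16·t^3 + 6·t^2 + 6·t - 3. The integral of velocity is position. Using x(0) = 1, we get x(t) = 2·t^5 + 4·t^4 + 2·t^3 + 3·t^2 - 3·t + 1. Using x(t) = 2·t^5 + 4·t^4 + 2·t^3 + 3·t^2 - 3·t + 1 and substituting t = 3.407151499422395, we find x = 1562.06116542120.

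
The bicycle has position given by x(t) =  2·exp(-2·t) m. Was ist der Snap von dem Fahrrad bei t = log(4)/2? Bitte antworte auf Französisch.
En partant de la position x(t) = 2·exp(-2·t), nous prenons 4 dérivées. La dérivée de la position donne la vitesse: v(t) = -4·exp(-2·t). En dérivant la vitesse, nous obtenons l'accélération: a(t) = 8·exp(-2·t). En dérivant l'accélération, nous obtenons le jerk: j(t) = -16·exp(-2·t). En prenant d/dt de j(t), nous trouvons s(t) = 32·exp(-2·t). Nous avons le snap s(t) = 32·exp(-2·t). En substituant t = log(4)/2: s(log(4)/2) = 8.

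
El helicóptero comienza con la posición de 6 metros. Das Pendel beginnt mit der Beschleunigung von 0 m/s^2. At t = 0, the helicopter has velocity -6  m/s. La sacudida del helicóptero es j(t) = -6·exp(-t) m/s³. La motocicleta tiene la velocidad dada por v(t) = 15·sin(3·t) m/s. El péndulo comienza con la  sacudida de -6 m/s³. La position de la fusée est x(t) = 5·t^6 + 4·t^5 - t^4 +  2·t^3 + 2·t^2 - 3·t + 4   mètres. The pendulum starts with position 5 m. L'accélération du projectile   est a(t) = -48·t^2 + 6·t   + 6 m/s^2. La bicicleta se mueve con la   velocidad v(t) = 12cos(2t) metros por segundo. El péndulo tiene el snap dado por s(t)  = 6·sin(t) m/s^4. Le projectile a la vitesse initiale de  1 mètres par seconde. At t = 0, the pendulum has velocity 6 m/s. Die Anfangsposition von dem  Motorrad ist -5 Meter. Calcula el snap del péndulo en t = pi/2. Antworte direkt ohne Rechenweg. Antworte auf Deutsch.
s(pi/2) = 6.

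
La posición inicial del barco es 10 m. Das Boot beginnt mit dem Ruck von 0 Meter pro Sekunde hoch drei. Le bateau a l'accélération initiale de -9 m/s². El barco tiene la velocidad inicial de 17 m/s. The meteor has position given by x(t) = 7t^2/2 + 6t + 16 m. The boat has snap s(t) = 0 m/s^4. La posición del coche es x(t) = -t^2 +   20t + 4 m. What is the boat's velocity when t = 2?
To solve this, we need to take 3 antiderivatives of our snap equation s(t) = 0. The integral of snap, with j(0) = 0, gives jerk: j(t) = 0. Taking ∫j(t)dt and applying a(0) = -9, we find a(t) = -9. Finding the antiderivative of a(t) and using v(0) = 17: v(t) = 17 - 9·t. Using v(t) = 17 - 9·t and substituting t = 2, we find v = -1.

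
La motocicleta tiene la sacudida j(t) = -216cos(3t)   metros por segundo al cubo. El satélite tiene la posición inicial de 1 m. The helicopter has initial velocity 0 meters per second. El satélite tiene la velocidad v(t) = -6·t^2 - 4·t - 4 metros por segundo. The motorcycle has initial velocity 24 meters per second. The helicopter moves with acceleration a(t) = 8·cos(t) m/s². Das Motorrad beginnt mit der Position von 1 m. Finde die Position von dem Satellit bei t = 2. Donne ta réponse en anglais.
Starting from velocity v(t) = -6·t^2 - 4·t - 4, we take 1 integral. Taking ∫v(t)dt and applying x(0) = 1, we find x(t) = -2·t^3 - 2·t^2 - 4·t + 1. Using x(t) = -2·t^3 - 2·t^2 - 4·t + 1 and substituting t = 2, we find x = -31.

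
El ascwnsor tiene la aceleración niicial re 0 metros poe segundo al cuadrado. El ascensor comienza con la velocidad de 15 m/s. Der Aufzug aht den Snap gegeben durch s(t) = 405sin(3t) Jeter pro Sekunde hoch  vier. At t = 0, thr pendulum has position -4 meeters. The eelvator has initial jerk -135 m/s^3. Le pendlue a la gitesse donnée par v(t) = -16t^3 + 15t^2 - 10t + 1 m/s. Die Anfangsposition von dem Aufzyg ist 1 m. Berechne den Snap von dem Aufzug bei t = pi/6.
Mit s(t) = 405·sin(3·t) und Einsetzen von t = pi/6, finden wir s = 405.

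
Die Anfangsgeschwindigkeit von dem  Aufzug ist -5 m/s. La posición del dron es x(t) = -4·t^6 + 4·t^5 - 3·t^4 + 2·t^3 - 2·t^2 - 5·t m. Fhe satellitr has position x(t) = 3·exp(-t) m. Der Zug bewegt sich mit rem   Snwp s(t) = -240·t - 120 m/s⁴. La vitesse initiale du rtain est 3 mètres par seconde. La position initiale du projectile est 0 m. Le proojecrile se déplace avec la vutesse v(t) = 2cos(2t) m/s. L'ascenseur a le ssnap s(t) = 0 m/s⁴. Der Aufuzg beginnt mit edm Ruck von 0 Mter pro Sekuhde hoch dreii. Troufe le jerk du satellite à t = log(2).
Nous devons dériver notre équation de la position x(t) = 3·exp(-t) 3 fois. En prenant d/dt de x(t), nous trouvons v(t) = -3·exp(-t). La dérivée de la vitesse donne l'accélération: a(t) = 3·exp(-t). La dérivée de l'accélération donne le jerk: j(t) = -3·exp(-t). De l'équation du jerk j(t) = -3·exp(-t), nous substituons t = log(2) pour obtenir j = -3/2.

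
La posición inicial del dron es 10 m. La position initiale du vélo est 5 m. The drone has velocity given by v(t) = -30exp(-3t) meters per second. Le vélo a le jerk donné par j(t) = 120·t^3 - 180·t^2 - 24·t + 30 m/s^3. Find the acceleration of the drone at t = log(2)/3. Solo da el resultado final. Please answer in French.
L'accélération à t = log(2)/3 est a = 45.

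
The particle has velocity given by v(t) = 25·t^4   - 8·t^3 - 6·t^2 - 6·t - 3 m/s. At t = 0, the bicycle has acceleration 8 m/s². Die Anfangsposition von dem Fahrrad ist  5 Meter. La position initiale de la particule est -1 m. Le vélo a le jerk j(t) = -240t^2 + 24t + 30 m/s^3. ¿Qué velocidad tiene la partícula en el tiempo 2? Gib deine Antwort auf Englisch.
Using v(t) = 25·t^4 - 8·t^3 - 6·t^2 - 6·t - 3 and substituting t = 2, we find v = 297.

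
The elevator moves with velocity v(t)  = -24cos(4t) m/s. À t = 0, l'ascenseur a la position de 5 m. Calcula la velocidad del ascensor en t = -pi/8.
Tenemos la velocidad v(t) = -24·cos(4·t). Sustituyendo t = -pi/8: v(-pi/8) = 0.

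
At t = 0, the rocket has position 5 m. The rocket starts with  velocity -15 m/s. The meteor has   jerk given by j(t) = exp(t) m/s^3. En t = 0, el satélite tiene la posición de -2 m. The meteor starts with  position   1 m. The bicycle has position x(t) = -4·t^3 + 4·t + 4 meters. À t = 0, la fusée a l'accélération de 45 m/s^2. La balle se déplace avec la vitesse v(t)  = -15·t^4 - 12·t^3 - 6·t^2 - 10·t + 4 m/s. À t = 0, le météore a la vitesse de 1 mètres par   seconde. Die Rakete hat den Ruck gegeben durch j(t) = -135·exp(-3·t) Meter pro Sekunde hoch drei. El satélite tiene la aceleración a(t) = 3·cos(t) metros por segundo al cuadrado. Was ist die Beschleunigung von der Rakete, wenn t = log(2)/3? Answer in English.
We must find the integral of our jerk equation j(t) = -135·exp(-3·t) 1 time. The integral of jerk is acceleration. Using a(0) = 45, we get a(t) = 45·exp(-3·t). Using a(t) = 45·exp(-3·t) and substituting t = log(2)/3, we find a = 45/2.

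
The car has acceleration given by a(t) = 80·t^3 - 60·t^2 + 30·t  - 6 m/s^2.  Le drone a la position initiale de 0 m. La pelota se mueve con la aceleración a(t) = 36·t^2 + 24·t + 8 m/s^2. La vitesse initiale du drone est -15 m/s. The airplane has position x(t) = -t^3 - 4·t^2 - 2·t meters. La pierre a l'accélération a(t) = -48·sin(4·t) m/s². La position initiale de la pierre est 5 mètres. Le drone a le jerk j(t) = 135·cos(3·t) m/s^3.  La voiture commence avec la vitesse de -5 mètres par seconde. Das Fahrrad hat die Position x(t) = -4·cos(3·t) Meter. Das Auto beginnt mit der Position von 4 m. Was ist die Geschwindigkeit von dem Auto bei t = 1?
Um dies zu lösen, müssen wir 1 Integral unserer Gleichung für die Beschleunigung a(t) = 80·t^3 - 60·t^2 + 30·t - 6 finden. Durch Integration von der Beschleunigung und Verwendung der Anfangsbedingung v(0) = -5, erhalten wir v(t) = 20·t^4 - 20·t^3 + 15·t^2 - 6·t - 5. Aus der Gleichung für die Geschwindigkeit v(t) = 20·t^4 - 20·t^3 + 15·t^2 - 6·t - 5, setzen wir t = 1 ein und erhalten v = 4.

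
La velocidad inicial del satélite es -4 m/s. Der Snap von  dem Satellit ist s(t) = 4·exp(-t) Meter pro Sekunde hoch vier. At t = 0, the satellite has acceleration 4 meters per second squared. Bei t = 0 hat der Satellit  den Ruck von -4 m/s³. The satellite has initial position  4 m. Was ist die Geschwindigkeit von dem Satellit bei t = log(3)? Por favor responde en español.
Necesitamos integrar nuestra ecuación del snap s(t) = 4·exp(-t) 3 veces. La integral del snap, con j(0) = -4, da la sacudida: j(t) = -4·exp(-t). Tomando ∫j(t)dt y aplicando a(0) = 4, encontramos a(t) = 4·exp(-t). La antiderivada de la aceleración es la velocidad. Usando v(0) = -4, obtenemos v(t) = -4·exp(-t). De la ecuación de la velocidad v(t) = -4·exp(-t), sustituimos t = log(3) para obtener v = -4/3.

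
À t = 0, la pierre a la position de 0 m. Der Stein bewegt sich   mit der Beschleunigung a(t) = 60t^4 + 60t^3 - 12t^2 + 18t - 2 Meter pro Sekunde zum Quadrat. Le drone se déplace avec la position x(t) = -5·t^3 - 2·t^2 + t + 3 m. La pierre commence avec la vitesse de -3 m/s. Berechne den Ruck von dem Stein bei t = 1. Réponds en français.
En partant de l'accélération a(t) = 60·t^4 + 60·t^3 - 12·t^2 + 18·t - 2, nous prenons 1 dérivée. En dérivant l'accélération, nous obtenons le jerk: j(t) = 240·t^3 + 180·t^2 - 24·t + 18. En utilisant j(t) = 240·t^3 + 180·t^2 - 24·t + 18 et en substituant t = 1, nous trouvons j = 414.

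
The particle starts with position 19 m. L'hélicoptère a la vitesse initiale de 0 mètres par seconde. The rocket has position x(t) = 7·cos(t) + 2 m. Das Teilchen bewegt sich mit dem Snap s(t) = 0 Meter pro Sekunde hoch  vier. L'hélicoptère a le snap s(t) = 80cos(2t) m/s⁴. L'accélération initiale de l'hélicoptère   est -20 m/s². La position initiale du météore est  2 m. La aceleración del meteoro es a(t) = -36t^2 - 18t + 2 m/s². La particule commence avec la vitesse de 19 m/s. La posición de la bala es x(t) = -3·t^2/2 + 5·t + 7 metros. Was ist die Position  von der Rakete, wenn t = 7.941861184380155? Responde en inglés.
We have position x(t) = 7·cos(t) + 2. Substituting t = 7.941861184380155: x(7.941861184380155) = 1.38563463194125.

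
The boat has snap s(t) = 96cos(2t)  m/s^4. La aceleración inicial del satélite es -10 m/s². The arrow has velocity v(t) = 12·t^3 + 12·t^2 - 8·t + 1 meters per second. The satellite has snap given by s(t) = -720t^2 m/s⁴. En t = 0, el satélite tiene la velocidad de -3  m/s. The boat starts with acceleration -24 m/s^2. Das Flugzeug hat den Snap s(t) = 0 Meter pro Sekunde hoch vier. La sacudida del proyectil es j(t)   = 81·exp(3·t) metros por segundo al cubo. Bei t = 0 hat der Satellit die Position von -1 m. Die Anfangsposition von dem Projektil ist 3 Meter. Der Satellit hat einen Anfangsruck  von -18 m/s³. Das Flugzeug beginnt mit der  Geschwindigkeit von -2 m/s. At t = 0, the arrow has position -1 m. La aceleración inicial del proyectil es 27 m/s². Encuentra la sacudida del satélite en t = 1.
Partiendo del snap s(t) = -720·t^2, tomamos 1 antiderivada. Tomando ∫s(t)dt y aplicando j(0) = -18, encontramos j(t) = -240·t^3 - 18. Usando j(t) = -240·t^3 - 18 y sustituyendo t = 1, encontramos j = -258.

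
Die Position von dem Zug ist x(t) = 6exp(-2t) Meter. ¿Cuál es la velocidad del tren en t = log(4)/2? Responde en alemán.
Um dies zu lösen, müssen wir 1 Ableitung unserer Gleichung für die Position x(t) = 6·exp(-2·t) nehmen. Die Ableitung von der Position ergibt die Geschwindigkeit: v(t) = -12·exp(-2·t). Aus der Gleichung für die Geschwindigkeit v(t) = -12·exp(-2·t), setzen wir t = log(4)/2 ein und erhalten v = -3.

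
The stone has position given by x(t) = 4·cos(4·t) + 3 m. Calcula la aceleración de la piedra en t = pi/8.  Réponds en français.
Pour résoudre ceci, nous devons prendre 2 dérivées de notre équation de la position x(t) = 4·cos(4·t) + 3. En prenant d/dt de x(t), nous trouvons v(t) = -16·sin(4·t). La dérivée de la vitesse donne l'accélération: a(t) = -64·cos(4·t). En utilisant a(t) = -64·cos(4·t) et en substituant t = pi/8, nous trouvons a = 0.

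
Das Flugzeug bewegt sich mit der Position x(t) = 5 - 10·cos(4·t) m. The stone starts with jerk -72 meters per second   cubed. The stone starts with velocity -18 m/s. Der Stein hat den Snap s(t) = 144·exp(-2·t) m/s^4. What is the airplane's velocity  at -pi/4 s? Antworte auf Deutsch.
Um dies zu lösen, müssen wir 1 Ableitung unserer Gleichung für die Position x(t) = 5 - 10·cos(4·t) nehmen. Durch Ableiten von der Position erhalten wir die Geschwindigkeit: v(t) = 40·sin(4·t). Mit v(t) = 40·sin(4·t) und Einsetzen von t = -pi/4, finden wir v = 0.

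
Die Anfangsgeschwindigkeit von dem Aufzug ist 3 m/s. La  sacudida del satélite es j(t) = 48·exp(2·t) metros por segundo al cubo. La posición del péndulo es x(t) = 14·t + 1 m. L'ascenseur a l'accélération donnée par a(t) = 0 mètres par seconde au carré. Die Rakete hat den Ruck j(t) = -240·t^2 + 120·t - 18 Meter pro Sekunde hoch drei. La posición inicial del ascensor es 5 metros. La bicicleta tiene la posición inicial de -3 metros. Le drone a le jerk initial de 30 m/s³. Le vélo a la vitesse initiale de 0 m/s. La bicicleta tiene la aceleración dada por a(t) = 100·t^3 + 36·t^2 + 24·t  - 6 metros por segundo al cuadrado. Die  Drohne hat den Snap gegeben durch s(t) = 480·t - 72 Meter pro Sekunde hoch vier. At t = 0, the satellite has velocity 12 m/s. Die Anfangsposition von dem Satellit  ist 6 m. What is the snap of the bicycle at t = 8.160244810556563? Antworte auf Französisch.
En partant de l'accélération a(t) = 100·t^3 + 36·t^2 + 24·t - 6, nous prenons 2 dérivées. En prenant d/dt de a(t), nous trouvons j(t) = 300·t^2 + 72·t + 24. En dérivant le jerk, nous obtenons le snap: s(t) = 600·t + 72. Nous avons le snap s(t) = 600·t + 72. En substituant t = 8.160244810556563: s(8.160244810556563) = 4968.14688633394.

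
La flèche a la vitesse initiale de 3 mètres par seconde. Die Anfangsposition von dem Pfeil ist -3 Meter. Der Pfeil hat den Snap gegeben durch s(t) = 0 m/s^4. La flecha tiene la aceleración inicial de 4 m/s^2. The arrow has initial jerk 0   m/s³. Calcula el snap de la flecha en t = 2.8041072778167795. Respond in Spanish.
De la ecuación del snap s(t) = 0, sustituimos t = 2.8041072778167795 para obtener s = 0.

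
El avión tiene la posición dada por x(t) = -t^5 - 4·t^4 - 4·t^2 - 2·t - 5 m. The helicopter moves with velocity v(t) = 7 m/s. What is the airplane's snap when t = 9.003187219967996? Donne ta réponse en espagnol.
Partiendo de la posición x(t) = -t^5 - 4·t^4 - 4·t^2 - 2·t - 5, tomamos 4 derivadas. Derivando la posición, obtenemos la velocidad: v(t) = -5·t^4 - 16·t^3 - 8·t - 2. Tomando d/dt de v(t), encontramos a(t) = -20·t^3 - 48·t^2 - 8. Tomando d/dt de a(t), encontramos j(t) = -60·t^2 - 96·t. Tomando d/dt de j(t), encontramos s(t) = -120·t - 96. De la ecuación del snap s(t) = -120·t - 96, sustituimos t = 9.003187219967996 para obtener s = -1176.38246639616.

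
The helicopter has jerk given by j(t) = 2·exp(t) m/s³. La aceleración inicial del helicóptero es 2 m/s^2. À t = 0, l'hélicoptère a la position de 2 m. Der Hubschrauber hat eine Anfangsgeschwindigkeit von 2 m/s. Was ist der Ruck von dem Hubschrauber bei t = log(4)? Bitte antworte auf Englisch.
From the given jerk equation j(t) = 2·exp(t), we substitute t = log(4) to get j = 8.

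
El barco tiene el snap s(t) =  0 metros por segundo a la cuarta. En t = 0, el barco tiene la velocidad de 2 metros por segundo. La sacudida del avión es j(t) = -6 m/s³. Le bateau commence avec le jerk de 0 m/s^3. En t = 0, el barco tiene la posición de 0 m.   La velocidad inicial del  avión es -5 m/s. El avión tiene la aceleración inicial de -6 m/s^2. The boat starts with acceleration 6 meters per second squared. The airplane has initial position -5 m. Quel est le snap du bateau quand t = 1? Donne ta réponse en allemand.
Mit s(t) = 0 und Einsetzen von t = 1, finden wir s = 0.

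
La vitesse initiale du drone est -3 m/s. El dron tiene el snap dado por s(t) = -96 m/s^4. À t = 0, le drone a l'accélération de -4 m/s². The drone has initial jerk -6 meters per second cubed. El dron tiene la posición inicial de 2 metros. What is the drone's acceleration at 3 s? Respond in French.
En partant du snap s(t) = -96, nous prenons 2 primitives. En intégrant le snap et en utilisant la condition initiale j(0) = -6, nous obtenons j(t) = -96·t - 6. La primitive du jerk est l'accélération. En utilisant a(0) = -4, nous obtenons a(t) = -48·t^2 - 6·t - 4. De l'équation de l'accélération a(t) = -48·t^2 - 6·t - 4, nous substituons t = 3 pour obtenir a = -454.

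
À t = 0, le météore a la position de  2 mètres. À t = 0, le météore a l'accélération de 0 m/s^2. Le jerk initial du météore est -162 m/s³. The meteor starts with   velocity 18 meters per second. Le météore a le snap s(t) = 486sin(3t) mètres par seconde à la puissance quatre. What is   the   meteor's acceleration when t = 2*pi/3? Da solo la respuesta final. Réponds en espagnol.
En t = 2*pi/3, a = 0.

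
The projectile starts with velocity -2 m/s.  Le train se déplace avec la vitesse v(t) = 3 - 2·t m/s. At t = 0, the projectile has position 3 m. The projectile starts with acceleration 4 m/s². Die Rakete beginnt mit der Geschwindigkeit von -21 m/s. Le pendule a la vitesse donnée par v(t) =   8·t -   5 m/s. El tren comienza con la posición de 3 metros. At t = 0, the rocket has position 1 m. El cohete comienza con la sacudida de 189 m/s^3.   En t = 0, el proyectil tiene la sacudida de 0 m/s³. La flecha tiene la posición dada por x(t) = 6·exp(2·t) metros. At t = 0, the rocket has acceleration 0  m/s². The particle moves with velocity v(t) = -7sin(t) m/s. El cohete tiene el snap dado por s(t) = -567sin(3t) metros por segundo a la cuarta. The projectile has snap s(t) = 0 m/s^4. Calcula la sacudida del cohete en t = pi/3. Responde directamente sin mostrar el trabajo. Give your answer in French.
j(pi/3) = -189.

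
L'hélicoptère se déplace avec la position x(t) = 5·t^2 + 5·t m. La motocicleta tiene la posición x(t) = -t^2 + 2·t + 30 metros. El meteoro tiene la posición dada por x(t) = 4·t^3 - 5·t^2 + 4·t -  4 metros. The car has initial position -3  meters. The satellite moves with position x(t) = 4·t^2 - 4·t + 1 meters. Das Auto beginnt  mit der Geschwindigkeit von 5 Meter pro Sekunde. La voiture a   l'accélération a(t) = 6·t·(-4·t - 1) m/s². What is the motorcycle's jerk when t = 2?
To solve this, we need to take 3 derivatives of our position equation x(t) = -t^2 + 2·t + 30. The derivative of position gives velocity: v(t) = 2 - 2·t. The derivative of velocity gives acceleration: a(t) = -2. Differentiating acceleration, we get jerk: j(t) = 0. We have jerk j(t) = 0. Substituting t = 2: j(2) = 0.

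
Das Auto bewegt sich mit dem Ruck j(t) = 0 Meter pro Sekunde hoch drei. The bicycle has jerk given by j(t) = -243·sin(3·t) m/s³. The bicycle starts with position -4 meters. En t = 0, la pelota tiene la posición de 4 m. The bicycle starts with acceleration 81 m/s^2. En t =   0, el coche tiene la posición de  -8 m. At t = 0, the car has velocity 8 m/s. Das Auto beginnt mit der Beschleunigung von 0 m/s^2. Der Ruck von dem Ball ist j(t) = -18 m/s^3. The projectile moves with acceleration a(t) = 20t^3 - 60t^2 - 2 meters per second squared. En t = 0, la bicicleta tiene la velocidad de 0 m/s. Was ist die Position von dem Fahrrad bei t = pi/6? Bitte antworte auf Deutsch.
Ausgehend von dem Ruck j(t) = -243·sin(3·t), nehmen wir 3 Stammfunktionen. Mit ∫j(t)dt und Anwendung von a(0) = 81, finden wir a(t) = 81·cos(3·t). Die Stammfunktion von der Beschleunigung ist die Geschwindigkeit. Mit v(0) = 0 erhalten wir v(t) = 27·sin(3·t). Mit ∫v(t)dt und Anwendung von x(0) = -4, finden wir x(t) = 5 - 9·cos(3·t). Wir haben die Position x(t) = 5 - 9·cos(3·t). Durch Einsetzen von t = pi/6: x(pi/6) = 5.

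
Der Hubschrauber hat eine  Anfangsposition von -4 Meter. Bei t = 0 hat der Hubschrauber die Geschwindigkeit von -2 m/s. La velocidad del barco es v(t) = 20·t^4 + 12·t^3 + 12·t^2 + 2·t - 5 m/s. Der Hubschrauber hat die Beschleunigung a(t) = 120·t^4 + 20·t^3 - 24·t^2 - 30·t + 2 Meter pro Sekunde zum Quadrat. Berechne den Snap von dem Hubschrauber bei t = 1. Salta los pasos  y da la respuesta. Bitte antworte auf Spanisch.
El snap en t = 1 es s = 1512.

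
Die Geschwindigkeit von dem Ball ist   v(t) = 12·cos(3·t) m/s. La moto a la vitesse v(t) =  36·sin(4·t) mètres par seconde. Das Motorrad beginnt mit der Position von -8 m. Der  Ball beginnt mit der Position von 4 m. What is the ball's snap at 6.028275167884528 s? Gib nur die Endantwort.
At t = 6.028275167884528, s = -224.318970524668.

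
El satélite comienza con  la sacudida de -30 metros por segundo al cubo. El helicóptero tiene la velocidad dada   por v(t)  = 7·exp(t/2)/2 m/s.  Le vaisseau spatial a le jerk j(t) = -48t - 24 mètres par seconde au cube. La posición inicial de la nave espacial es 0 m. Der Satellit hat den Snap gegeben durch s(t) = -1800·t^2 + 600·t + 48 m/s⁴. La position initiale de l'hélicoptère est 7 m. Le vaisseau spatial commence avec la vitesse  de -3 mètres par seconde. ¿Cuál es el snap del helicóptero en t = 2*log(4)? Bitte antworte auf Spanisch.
Debemos derivar nuestra ecuación de la velocidad v(t) = 7·exp(t/2)/2 3 veces. La derivada de la velocidad da la aceleración: a(t) = 7·exp(t/2)/4. Derivando la aceleración, obtenemos la sacudida: j(t) = 7·exp(t/2)/8. La derivada de la sacudida da el snap: s(t) = 7·exp(t/2)/16. Tenemos el snap s(t) = 7·exp(t/2)/16. Sustituyendo t = 2*log(4): s(2*log(4)) = 7/4.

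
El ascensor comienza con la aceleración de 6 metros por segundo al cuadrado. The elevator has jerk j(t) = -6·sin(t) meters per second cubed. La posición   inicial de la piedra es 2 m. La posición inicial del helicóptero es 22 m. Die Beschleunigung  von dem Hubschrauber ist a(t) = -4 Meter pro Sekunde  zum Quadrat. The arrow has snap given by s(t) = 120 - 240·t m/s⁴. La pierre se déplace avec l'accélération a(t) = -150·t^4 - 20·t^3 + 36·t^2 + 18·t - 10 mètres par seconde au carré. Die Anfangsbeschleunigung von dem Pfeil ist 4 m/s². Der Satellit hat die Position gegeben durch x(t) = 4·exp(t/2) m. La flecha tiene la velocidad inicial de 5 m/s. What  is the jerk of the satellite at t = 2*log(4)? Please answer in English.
To solve this, we need to take 3 derivatives of our position equation x(t) = 4·exp(t/2). Taking d/dt of x(t), we find v(t) = 2·exp(t/2). The derivative of velocity gives acceleration: a(t) = exp(t/2). The derivative of acceleration gives jerk: j(t) = exp(t/2)/2. We have jerk j(t) = exp(t/2)/2. Substituting t = 2*log(4): j(2*log(4)) = 2.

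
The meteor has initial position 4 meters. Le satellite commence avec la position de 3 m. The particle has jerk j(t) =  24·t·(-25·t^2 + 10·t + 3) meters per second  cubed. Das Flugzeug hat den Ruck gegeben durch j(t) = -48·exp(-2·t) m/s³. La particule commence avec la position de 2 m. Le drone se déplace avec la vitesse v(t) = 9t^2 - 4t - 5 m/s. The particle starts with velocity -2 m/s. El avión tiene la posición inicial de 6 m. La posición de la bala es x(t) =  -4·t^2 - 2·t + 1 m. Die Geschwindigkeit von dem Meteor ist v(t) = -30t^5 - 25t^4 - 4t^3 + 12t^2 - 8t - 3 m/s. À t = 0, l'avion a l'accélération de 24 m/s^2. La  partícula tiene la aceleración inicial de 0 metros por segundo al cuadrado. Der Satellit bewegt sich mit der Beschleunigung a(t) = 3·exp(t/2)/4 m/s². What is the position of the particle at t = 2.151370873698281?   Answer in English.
To find the answer, we compute 3 antiderivatives of j(t) = 24·t·(-25·t^2 + 10·t + 3). Taking ∫j(t)dt and applying a(0) = 0, we find a(t) = t^2·(-150·t^2 + 80·t + 36). Integrating acceleration and using the initial condition v(0) = -2, we get v(t) = -30·t^5 + 20·t^4 + 12·t^3 - 2. The antiderivative of velocity is position. Using x(0) = 2, we get x(t) = -5·t^6 + 4·t^5 + 3·t^4 - 2·t + 2. From the given position equation x(t) = -5·t^6 + 4·t^5 + 3·t^4 - 2·t + 2, we substitute t = 2.151370873698281 to get x = -249.438277400485.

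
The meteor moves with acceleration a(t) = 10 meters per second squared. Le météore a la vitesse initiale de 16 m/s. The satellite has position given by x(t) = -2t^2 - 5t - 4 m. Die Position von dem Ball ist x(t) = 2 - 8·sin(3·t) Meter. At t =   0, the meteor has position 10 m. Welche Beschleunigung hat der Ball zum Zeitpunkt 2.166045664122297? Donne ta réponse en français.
Nous devons dériver notre équation de la position x(t) = 2 - 8·sin(3·t) 2 fois. En dérivant la position, nous obtenons la vitesse: v(t) = -24·cos(3·t). La dérivée de la vitesse donne l'accélération: a(t) = 72·sin(3·t). En utilisant a(t) = 72·sin(3·t) et en substituant t = 2.166045664122297, nous trouvons a = 15.3576162446613.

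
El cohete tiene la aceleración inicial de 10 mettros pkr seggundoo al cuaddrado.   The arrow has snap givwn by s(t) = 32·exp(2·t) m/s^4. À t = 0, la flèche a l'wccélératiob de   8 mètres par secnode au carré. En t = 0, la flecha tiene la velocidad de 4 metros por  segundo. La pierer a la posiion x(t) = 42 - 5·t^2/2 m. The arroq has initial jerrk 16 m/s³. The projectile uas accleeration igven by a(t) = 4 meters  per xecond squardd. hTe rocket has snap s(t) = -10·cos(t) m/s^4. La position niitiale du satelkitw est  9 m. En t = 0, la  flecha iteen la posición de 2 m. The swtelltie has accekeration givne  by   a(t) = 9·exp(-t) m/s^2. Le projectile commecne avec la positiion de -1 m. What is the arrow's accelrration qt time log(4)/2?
To find the answer, we compute 2 integrals of s(t) = 32·exp(2·t). Taking ∫s(t)dt and applying j(0) = 16, we find j(t) = 16·exp(2·t). Integrating jerk and using the initial condition a(0) = 8, we get a(t) = 8·exp(2·t). Using a(t) = 8·exp(2·t) and substituting t = log(4)/2, we find a = 32.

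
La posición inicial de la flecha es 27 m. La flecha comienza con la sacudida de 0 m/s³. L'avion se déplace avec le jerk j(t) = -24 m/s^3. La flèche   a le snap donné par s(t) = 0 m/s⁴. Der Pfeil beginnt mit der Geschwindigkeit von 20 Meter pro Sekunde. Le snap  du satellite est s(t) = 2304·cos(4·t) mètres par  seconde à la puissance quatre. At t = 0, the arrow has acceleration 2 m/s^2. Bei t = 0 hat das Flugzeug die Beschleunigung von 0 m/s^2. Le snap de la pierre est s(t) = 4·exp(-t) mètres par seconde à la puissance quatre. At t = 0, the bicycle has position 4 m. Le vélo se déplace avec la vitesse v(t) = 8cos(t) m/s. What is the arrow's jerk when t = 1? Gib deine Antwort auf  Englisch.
We need to integrate our snap equation s(t) = 0 1 time. Integrating snap and using the initial condition j(0) = 0, we get j(t) = 0. From the given jerk equation j(t) = 0, we substitute t = 1 to get j = 0.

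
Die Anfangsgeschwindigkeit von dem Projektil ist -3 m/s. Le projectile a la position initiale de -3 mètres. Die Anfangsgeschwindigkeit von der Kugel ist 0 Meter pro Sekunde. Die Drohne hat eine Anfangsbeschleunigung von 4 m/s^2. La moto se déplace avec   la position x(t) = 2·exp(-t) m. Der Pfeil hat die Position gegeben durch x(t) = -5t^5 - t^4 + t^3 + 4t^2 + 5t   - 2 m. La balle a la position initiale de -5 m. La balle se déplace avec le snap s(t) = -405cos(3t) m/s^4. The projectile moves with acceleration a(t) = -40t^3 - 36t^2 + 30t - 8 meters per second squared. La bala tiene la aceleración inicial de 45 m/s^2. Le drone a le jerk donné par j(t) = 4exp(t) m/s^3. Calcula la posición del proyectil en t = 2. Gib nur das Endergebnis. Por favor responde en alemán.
Die Position bei t = 2 ist x = -97.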